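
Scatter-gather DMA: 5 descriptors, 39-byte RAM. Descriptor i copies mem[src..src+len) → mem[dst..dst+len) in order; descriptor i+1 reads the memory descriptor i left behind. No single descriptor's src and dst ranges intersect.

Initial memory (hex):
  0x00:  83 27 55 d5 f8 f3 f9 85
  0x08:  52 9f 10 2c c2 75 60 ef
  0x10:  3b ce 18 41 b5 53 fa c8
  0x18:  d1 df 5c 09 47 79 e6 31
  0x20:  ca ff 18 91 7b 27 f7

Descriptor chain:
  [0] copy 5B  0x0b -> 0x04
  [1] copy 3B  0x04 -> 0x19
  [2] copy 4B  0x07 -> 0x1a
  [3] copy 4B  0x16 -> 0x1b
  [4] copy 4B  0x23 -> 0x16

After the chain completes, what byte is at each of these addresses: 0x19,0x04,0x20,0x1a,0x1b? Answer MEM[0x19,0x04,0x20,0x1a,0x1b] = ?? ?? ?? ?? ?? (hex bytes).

MEM[0x19,0x04,0x20,0x1a,0x1b] = f7 2c ca 60 fa

  after D0: wrote 5B at 0x04 = 2cc27560ef
  after D1: wrote 3B at 0x19 = 2cc275
  after D2: wrote 4B at 0x1a = 60ef9f10
  after D3: wrote 4B at 0x1b = fac8d12c
  after D4: wrote 4B at 0x16 = 917b27f7
query mem[0x19]=0xf7, mem[0x04]=0x2c, mem[0x20]=0xca, mem[0x1a]=0x60, mem[0x1b]=0xfa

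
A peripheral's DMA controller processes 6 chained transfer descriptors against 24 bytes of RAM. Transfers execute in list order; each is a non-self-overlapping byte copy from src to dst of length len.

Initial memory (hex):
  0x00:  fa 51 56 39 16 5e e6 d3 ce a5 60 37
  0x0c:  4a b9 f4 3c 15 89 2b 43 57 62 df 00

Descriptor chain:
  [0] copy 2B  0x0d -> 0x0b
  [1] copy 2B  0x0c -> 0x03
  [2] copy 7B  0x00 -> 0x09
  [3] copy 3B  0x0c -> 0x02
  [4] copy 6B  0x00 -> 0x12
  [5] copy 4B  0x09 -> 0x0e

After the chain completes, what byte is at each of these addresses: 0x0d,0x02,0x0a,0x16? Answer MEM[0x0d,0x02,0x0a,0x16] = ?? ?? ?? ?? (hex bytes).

#0 dst[0x0b+2] := {0xb9,0xf4}
#1 dst[0x03+2] := {0xf4,0xb9}
#2 dst[0x09+7] := {0xfa,0x51,0x56,0xf4,0xb9,0x5e,0xe6}
#3 dst[0x02+3] := {0xf4,0xb9,0x5e}
#4 dst[0x12+6] := {0xfa,0x51,0xf4,0xb9,0x5e,0x5e}
#5 dst[0x0e+4] := {0xfa,0x51,0x56,0xf4}
query mem[0x0d]=0xb9, mem[0x02]=0xf4, mem[0x0a]=0x51, mem[0x16]=0x5e

MEM[0x0d,0x02,0x0a,0x16] = b9 f4 51 5e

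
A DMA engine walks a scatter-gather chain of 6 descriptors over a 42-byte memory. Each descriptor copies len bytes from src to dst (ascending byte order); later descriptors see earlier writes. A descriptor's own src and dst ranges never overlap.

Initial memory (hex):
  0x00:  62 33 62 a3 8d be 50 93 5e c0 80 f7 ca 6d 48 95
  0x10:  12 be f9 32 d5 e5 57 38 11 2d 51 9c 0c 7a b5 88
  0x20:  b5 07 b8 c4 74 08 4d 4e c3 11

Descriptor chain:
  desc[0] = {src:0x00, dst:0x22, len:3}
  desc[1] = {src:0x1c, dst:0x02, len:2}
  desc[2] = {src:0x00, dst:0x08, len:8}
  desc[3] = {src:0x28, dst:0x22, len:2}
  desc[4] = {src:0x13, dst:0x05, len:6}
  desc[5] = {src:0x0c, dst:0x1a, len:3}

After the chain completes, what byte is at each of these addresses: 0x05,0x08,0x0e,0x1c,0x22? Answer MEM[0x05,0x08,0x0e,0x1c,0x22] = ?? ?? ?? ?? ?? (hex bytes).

MEM[0x05,0x08,0x0e,0x1c,0x22] = 32 57 50 50 c3

#0 dst[0x22+3] := {0x62,0x33,0x62}
#1 dst[0x02+2] := {0x0c,0x7a}
#2 dst[0x08+8] := {0x62,0x33,0x0c,0x7a,0x8d,0xbe,0x50,0x93}
#3 dst[0x22+2] := {0xc3,0x11}
#4 dst[0x05+6] := {0x32,0xd5,0xe5,0x57,0x38,0x11}
#5 dst[0x1a+3] := {0x8d,0xbe,0x50}
query mem[0x05]=0x32, mem[0x08]=0x57, mem[0x0e]=0x50, mem[0x1c]=0x50, mem[0x22]=0xc3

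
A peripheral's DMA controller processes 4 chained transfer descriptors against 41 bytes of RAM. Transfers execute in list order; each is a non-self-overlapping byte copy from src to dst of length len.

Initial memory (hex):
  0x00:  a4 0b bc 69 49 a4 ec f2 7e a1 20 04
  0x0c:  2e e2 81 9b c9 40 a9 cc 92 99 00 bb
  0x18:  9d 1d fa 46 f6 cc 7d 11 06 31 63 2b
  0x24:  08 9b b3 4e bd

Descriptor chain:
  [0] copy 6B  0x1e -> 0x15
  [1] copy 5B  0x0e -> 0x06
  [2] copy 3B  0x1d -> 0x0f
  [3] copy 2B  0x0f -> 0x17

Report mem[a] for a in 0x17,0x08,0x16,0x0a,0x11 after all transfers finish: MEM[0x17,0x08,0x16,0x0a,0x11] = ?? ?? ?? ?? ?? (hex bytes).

MEM[0x17,0x08,0x16,0x0a,0x11] = cc c9 11 a9 11

#0 dst[0x15+6] := {0x7d,0x11,0x06,0x31,0x63,0x2b}
#1 dst[0x06+5] := {0x81,0x9b,0xc9,0x40,0xa9}
#2 dst[0x0f+3] := {0xcc,0x7d,0x11}
#3 dst[0x17+2] := {0xcc,0x7d}
query mem[0x17]=0xcc, mem[0x08]=0xc9, mem[0x16]=0x11, mem[0x0a]=0xa9, mem[0x11]=0x11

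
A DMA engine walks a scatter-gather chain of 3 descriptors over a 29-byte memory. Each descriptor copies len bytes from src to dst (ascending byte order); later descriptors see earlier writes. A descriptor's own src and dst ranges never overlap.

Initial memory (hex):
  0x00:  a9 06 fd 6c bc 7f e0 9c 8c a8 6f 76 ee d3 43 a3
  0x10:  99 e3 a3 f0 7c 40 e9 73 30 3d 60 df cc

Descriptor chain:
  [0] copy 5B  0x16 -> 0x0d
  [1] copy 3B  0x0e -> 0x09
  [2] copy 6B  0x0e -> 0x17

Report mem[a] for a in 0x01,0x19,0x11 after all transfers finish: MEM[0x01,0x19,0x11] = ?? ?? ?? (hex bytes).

D0: mem[0x0d..0x11] <- [e9 73 30 3d 60]
D1: mem[0x09..0x0b] <- [73 30 3d]
D2: mem[0x17..0x1c] <- [73 30 3d 60 a3 f0]
query mem[0x01]=0x06, mem[0x19]=0x3d, mem[0x11]=0x60

MEM[0x01,0x19,0x11] = 06 3d 60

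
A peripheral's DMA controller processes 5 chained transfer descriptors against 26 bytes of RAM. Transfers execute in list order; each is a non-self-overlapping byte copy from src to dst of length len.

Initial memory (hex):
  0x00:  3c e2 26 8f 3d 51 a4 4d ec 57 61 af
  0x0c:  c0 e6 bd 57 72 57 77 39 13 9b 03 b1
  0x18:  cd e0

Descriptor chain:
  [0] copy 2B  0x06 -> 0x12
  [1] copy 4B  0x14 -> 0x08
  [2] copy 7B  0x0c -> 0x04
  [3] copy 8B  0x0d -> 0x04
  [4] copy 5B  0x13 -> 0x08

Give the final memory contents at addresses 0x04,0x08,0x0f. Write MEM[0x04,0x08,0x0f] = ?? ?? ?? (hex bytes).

D0: mem[0x12..0x13] <- [a4 4d]
D1: mem[0x08..0x0b] <- [13 9b 03 b1]
D2: mem[0x04..0x0a] <- [c0 e6 bd 57 72 57 a4]
D3: mem[0x04..0x0b] <- [e6 bd 57 72 57 a4 4d 13]
D4: mem[0x08..0x0c] <- [4d 13 9b 03 b1]
query mem[0x04]=0xe6, mem[0x08]=0x4d, mem[0x0f]=0x57

MEM[0x04,0x08,0x0f] = e6 4d 57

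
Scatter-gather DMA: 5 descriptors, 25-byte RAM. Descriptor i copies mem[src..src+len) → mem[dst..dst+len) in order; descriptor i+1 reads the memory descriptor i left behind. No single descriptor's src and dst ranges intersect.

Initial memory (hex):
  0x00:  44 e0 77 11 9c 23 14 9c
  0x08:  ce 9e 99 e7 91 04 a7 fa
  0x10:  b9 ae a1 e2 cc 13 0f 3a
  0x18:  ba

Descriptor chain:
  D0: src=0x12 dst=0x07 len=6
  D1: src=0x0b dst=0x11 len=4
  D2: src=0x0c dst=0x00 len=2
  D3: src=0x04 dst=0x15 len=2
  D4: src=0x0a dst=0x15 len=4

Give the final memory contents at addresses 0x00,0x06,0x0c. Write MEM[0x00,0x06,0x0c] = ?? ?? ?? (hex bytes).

MEM[0x00,0x06,0x0c] = 3a 14 3a

D0: mem[0x07..0x0c] <- [a1 e2 cc 13 0f 3a]
D1: mem[0x11..0x14] <- [0f 3a 04 a7]
D2: mem[0x00..0x01] <- [3a 04]
D3: mem[0x15..0x16] <- [9c 23]
D4: mem[0x15..0x18] <- [13 0f 3a 04]
query mem[0x00]=0x3a, mem[0x06]=0x14, mem[0x0c]=0x3a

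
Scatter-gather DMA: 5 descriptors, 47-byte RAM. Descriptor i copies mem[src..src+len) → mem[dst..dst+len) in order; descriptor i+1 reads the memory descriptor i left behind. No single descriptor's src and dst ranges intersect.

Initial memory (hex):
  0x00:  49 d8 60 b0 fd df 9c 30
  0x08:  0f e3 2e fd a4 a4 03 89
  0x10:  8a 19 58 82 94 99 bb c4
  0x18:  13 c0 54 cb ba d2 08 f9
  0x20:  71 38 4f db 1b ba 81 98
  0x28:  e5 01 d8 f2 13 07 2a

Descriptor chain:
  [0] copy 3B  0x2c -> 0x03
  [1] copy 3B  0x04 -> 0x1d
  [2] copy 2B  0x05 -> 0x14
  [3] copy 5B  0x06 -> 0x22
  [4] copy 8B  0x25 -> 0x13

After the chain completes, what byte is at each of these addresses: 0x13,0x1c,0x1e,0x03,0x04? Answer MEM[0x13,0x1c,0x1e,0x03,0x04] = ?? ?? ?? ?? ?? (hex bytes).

[0] 0x2c->0x03 len=3 : 13 07 2a
[1] 0x04->0x1d len=3 : 07 2a 9c
[2] 0x05->0x14 len=2 : 2a 9c
[3] 0x06->0x22 len=5 : 9c 30 0f e3 2e
[4] 0x25->0x13 len=8 : e3 2e 98 e5 01 d8 f2 13
query mem[0x13]=0xe3, mem[0x1c]=0xba, mem[0x1e]=0x2a, mem[0x03]=0x13, mem[0x04]=0x07

MEM[0x13,0x1c,0x1e,0x03,0x04] = e3 ba 2a 13 07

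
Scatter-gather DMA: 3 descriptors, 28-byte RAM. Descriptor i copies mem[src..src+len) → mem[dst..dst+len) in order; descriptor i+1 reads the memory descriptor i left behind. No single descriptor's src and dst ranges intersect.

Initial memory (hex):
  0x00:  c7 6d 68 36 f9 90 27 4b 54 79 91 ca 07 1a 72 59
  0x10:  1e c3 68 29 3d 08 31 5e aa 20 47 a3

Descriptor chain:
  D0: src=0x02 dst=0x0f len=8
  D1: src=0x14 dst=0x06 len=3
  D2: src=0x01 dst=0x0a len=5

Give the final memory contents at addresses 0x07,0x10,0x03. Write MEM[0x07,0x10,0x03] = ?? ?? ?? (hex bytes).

[0] 0x02->0x0f len=8 : 68 36 f9 90 27 4b 54 79
[1] 0x14->0x06 len=3 : 4b 54 79
[2] 0x01->0x0a len=5 : 6d 68 36 f9 90
query mem[0x07]=0x54, mem[0x10]=0x36, mem[0x03]=0x36

MEM[0x07,0x10,0x03] = 54 36 36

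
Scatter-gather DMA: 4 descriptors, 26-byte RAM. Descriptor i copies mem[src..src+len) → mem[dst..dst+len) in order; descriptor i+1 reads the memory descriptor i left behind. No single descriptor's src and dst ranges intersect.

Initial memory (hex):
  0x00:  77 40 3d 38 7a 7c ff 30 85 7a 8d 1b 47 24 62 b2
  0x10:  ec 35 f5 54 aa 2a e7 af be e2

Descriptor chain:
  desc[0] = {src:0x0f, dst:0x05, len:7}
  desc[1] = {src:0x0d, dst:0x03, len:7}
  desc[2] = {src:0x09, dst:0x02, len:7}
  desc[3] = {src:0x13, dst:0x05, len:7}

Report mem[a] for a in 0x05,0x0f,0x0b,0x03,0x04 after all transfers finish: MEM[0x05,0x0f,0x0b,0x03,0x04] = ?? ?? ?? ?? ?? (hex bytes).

MEM[0x05,0x0f,0x0b,0x03,0x04] = 54 b2 e2 aa 2a

  after D0: wrote 7B at 0x05 = b2ec35f554aa2a
  after D1: wrote 7B at 0x03 = 2462b2ec35f554
  after D2: wrote 7B at 0x02 = 54aa2a472462b2
  after D3: wrote 7B at 0x05 = 54aa2ae7afbee2
query mem[0x05]=0x54, mem[0x0f]=0xb2, mem[0x0b]=0xe2, mem[0x03]=0xaa, mem[0x04]=0x2a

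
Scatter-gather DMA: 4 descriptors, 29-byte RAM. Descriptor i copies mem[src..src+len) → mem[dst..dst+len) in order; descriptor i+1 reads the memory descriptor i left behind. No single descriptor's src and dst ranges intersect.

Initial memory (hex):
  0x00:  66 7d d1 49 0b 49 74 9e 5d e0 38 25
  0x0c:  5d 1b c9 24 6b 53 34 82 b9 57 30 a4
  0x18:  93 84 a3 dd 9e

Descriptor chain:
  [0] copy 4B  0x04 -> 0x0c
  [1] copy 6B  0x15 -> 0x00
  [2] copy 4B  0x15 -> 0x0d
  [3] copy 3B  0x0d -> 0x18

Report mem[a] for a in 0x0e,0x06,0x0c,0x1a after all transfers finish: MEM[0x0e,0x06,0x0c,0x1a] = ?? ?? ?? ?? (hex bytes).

MEM[0x0e,0x06,0x0c,0x1a] = 30 74 0b a4

D0: mem[0x0c..0x0f] <- [0b 49 74 9e]
D1: mem[0x00..0x05] <- [57 30 a4 93 84 a3]
D2: mem[0x0d..0x10] <- [57 30 a4 93]
D3: mem[0x18..0x1a] <- [57 30 a4]
query mem[0x0e]=0x30, mem[0x06]=0x74, mem[0x0c]=0x0b, mem[0x1a]=0xa4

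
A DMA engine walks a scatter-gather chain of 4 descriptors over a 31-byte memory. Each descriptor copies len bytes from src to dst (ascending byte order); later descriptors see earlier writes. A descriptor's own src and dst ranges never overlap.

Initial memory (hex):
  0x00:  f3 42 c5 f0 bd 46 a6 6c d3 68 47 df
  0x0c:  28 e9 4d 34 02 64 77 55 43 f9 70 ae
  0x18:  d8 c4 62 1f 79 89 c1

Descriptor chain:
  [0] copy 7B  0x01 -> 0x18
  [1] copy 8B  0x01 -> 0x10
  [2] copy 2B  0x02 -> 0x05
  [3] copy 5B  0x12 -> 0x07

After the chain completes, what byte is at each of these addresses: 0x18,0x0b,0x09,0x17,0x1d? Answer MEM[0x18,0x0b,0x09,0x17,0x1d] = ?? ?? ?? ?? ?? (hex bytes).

  after D0: wrote 7B at 0x18 = 42c5f0bd46a66c
  after D1: wrote 8B at 0x10 = 42c5f0bd46a66cd3
  after D2: wrote 2B at 0x05 = c5f0
  after D3: wrote 5B at 0x07 = f0bd46a66c
query mem[0x18]=0x42, mem[0x0b]=0x6c, mem[0x09]=0x46, mem[0x17]=0xd3, mem[0x1d]=0xa6

MEM[0x18,0x0b,0x09,0x17,0x1d] = 42 6c 46 d3 a6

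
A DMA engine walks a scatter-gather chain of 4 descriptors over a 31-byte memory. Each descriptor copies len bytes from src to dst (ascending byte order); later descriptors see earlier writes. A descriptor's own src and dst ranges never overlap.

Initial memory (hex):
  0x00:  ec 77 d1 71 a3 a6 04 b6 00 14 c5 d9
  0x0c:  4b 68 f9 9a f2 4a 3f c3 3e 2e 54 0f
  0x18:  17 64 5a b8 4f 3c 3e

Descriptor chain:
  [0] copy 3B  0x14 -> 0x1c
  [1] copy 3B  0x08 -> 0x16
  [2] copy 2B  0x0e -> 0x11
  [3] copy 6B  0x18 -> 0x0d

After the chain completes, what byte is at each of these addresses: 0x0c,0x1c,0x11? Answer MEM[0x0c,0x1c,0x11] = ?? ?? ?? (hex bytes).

#0 dst[0x1c+3] := {0x3e,0x2e,0x54}
#1 dst[0x16+3] := {0x00,0x14,0xc5}
#2 dst[0x11+2] := {0xf9,0x9a}
#3 dst[0x0d+6] := {0xc5,0x64,0x5a,0xb8,0x3e,0x2e}
query mem[0x0c]=0x4b, mem[0x1c]=0x3e, mem[0x11]=0x3e

MEM[0x0c,0x1c,0x11] = 4b 3e 3e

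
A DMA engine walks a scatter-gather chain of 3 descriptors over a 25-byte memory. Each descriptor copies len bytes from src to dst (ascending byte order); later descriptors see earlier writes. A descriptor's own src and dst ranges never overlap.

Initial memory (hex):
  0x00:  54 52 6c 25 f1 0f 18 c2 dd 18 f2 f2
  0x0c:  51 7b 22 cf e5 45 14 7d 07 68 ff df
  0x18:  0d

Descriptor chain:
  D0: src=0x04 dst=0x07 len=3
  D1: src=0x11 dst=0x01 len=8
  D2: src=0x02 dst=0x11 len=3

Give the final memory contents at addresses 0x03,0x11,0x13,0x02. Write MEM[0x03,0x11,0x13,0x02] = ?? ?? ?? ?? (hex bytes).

MEM[0x03,0x11,0x13,0x02] = 7d 14 07 14

#0 dst[0x07+3] := {0xf1,0x0f,0x18}
#1 dst[0x01+8] := {0x45,0x14,0x7d,0x07,0x68,0xff,0xdf,0x0d}
#2 dst[0x11+3] := {0x14,0x7d,0x07}
query mem[0x03]=0x7d, mem[0x11]=0x14, mem[0x13]=0x07, mem[0x02]=0x14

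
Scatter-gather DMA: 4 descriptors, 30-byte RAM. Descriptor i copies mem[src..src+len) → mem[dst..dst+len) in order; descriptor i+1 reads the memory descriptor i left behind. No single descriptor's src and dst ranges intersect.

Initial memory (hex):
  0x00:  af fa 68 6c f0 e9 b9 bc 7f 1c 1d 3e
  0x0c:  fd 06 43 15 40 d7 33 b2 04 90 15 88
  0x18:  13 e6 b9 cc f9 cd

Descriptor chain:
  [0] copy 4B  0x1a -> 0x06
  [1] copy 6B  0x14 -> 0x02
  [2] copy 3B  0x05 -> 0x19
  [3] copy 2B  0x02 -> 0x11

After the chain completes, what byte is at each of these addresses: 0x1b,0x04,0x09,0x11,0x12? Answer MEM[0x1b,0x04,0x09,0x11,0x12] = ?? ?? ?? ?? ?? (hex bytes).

MEM[0x1b,0x04,0x09,0x11,0x12] = e6 15 cd 04 90

#0 dst[0x06+4] := {0xb9,0xcc,0xf9,0xcd}
#1 dst[0x02+6] := {0x04,0x90,0x15,0x88,0x13,0xe6}
#2 dst[0x19+3] := {0x88,0x13,0xe6}
#3 dst[0x11+2] := {0x04,0x90}
query mem[0x1b]=0xe6, mem[0x04]=0x15, mem[0x09]=0xcd, mem[0x11]=0x04, mem[0x12]=0x90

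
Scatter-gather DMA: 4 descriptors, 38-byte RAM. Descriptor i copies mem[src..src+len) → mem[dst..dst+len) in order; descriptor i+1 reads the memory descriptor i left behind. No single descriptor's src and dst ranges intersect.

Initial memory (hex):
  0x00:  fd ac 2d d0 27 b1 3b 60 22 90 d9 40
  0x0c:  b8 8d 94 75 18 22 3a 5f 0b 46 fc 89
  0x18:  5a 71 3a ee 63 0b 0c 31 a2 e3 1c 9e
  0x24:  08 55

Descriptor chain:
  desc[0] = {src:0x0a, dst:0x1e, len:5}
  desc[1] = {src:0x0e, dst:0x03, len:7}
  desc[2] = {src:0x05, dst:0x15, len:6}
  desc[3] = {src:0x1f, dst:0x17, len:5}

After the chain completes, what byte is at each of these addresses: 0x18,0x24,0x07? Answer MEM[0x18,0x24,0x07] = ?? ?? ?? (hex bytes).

MEM[0x18,0x24,0x07] = b8 08 3a

  after D0: wrote 5B at 0x1e = d940b88d94
  after D1: wrote 7B at 0x03 = 947518223a5f0b
  after D2: wrote 6B at 0x15 = 18223a5f0bd9
  after D3: wrote 5B at 0x17 = 40b88d949e
query mem[0x18]=0xb8, mem[0x24]=0x08, mem[0x07]=0x3a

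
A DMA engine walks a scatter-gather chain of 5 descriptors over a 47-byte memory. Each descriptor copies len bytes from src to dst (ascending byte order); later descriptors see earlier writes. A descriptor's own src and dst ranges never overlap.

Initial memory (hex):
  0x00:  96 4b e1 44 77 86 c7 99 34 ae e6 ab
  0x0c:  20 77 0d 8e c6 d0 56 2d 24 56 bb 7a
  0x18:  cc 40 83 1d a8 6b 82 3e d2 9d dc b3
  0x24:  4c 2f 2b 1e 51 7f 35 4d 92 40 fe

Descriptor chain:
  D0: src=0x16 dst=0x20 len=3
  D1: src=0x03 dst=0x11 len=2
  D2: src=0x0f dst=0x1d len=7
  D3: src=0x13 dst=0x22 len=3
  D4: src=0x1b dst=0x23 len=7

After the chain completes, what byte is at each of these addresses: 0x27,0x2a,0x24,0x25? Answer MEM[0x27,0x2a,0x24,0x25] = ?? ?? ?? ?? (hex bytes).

MEM[0x27,0x2a,0x24,0x25] = 44 35 a8 8e

#0 dst[0x20+3] := {0xbb,0x7a,0xcc}
#1 dst[0x11+2] := {0x44,0x77}
#2 dst[0x1d+7] := {0x8e,0xc6,0x44,0x77,0x2d,0x24,0x56}
#3 dst[0x22+3] := {0x2d,0x24,0x56}
#4 dst[0x23+7] := {0x1d,0xa8,0x8e,0xc6,0x44,0x77,0x2d}
query mem[0x27]=0x44, mem[0x2a]=0x35, mem[0x24]=0xa8, mem[0x25]=0x8e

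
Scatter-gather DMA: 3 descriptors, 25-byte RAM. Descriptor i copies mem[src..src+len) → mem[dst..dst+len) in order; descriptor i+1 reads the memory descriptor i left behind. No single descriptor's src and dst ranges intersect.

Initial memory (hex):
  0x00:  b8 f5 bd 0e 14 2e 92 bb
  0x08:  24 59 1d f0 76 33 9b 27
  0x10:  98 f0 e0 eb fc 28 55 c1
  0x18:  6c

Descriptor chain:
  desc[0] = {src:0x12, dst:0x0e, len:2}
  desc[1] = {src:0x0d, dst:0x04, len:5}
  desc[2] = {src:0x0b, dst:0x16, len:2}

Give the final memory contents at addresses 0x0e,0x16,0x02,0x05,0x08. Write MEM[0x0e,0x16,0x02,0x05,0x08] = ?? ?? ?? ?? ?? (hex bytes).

MEM[0x0e,0x16,0x02,0x05,0x08] = e0 f0 bd e0 f0

#0 dst[0x0e+2] := {0xe0,0xeb}
#1 dst[0x04+5] := {0x33,0xe0,0xeb,0x98,0xf0}
#2 dst[0x16+2] := {0xf0,0x76}
query mem[0x0e]=0xe0, mem[0x16]=0xf0, mem[0x02]=0xbd, mem[0x05]=0xe0, mem[0x08]=0xf0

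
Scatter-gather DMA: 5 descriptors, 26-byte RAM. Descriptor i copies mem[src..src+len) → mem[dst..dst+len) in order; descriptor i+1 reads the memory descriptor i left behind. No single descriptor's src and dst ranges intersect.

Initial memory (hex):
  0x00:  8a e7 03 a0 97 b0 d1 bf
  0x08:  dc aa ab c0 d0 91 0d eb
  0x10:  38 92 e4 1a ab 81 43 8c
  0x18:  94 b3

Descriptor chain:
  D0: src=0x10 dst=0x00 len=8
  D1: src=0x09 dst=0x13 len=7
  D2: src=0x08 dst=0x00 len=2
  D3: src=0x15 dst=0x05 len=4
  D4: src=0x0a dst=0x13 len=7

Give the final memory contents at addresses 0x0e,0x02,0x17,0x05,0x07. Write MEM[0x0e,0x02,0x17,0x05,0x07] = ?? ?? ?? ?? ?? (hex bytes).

[0] 0x10->0x00 len=8 : 38 92 e4 1a ab 81 43 8c
[1] 0x09->0x13 len=7 : aa ab c0 d0 91 0d eb
[2] 0x08->0x00 len=2 : dc aa
[3] 0x15->0x05 len=4 : c0 d0 91 0d
[4] 0x0a->0x13 len=7 : ab c0 d0 91 0d eb 38
query mem[0x0e]=0x0d, mem[0x02]=0xe4, mem[0x17]=0x0d, mem[0x05]=0xc0, mem[0x07]=0x91

MEM[0x0e,0x02,0x17,0x05,0x07] = 0d e4 0d c0 91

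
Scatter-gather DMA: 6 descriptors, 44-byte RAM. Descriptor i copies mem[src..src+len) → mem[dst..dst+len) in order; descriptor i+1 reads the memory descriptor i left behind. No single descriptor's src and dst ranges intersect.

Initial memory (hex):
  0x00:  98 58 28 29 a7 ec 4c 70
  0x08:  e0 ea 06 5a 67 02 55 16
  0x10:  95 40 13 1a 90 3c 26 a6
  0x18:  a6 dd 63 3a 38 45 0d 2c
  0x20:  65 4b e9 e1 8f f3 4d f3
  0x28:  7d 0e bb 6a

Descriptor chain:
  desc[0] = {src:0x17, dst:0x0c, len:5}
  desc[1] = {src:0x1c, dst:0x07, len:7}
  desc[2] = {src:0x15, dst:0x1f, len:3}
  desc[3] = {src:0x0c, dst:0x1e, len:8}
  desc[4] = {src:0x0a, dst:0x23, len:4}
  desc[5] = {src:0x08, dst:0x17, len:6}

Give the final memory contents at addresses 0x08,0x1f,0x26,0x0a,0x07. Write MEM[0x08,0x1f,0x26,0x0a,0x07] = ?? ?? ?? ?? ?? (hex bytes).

[0] 0x17->0x0c len=5 : a6 a6 dd 63 3a
[1] 0x1c->0x07 len=7 : 38 45 0d 2c 65 4b e9
[2] 0x15->0x1f len=3 : 3c 26 a6
[3] 0x0c->0x1e len=8 : 4b e9 dd 63 3a 40 13 1a
[4] 0x0a->0x23 len=4 : 2c 65 4b e9
[5] 0x08->0x17 len=6 : 45 0d 2c 65 4b e9
query mem[0x08]=0x45, mem[0x1f]=0xe9, mem[0x26]=0xe9, mem[0x0a]=0x2c, mem[0x07]=0x38

MEM[0x08,0x1f,0x26,0x0a,0x07] = 45 e9 e9 2c 38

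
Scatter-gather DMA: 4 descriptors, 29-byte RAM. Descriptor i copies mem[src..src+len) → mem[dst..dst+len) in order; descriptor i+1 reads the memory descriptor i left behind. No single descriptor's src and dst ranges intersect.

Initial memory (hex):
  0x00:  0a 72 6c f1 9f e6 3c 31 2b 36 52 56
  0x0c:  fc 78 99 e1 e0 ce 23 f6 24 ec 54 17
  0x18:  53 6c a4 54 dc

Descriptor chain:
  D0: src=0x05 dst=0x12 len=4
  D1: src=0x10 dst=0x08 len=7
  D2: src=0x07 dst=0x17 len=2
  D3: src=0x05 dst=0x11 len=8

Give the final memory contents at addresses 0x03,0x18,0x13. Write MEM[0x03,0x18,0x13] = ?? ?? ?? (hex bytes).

#0 dst[0x12+4] := {0xe6,0x3c,0x31,0x2b}
#1 dst[0x08+7] := {0xe0,0xce,0xe6,0x3c,0x31,0x2b,0x54}
#2 dst[0x17+2] := {0x31,0xe0}
#3 dst[0x11+8] := {0xe6,0x3c,0x31,0xe0,0xce,0xe6,0x3c,0x31}
query mem[0x03]=0xf1, mem[0x18]=0x31, mem[0x13]=0x31

MEM[0x03,0x18,0x13] = f1 31 31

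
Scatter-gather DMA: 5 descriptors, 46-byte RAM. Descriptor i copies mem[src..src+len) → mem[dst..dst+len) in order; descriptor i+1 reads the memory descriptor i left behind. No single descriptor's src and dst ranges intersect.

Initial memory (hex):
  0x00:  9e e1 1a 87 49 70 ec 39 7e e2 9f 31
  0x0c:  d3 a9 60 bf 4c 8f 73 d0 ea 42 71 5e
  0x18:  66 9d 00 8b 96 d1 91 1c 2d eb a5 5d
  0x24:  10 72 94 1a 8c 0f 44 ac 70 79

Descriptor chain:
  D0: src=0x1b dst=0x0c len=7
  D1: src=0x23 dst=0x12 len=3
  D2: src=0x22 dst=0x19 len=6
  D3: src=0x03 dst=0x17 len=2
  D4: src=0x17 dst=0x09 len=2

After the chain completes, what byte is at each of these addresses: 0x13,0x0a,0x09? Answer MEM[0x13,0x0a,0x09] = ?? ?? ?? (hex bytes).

  after D0: wrote 7B at 0x0c = 8b96d1911c2deb
  after D1: wrote 3B at 0x12 = 5d1072
  after D2: wrote 6B at 0x19 = a55d1072941a
  after D3: wrote 2B at 0x17 = 8749
  after D4: wrote 2B at 0x09 = 8749
query mem[0x13]=0x10, mem[0x0a]=0x49, mem[0x09]=0x87

MEM[0x13,0x0a,0x09] = 10 49 87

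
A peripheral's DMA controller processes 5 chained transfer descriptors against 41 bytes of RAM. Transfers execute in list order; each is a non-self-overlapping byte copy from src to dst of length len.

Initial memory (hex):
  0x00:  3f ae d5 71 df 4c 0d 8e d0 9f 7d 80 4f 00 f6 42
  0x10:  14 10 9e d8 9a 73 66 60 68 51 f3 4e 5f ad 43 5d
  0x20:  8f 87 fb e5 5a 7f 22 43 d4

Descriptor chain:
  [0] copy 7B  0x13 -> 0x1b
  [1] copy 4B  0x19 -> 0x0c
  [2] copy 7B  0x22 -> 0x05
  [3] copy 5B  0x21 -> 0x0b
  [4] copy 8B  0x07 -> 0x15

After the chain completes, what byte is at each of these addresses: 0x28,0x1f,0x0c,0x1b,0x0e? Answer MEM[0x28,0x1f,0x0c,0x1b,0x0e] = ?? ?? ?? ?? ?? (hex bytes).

  after D0: wrote 7B at 0x1b = d89a7366606851
  after D1: wrote 4B at 0x0c = 51f3d89a
  after D2: wrote 7B at 0x05 = fbe55a7f2243d4
  after D3: wrote 5B at 0x0b = 51fbe55a7f
  after D4: wrote 8B at 0x15 = 5a7f224351fbe55a
query mem[0x28]=0xd4, mem[0x1f]=0x60, mem[0x0c]=0xfb, mem[0x1b]=0xe5, mem[0x0e]=0x5a

MEM[0x28,0x1f,0x0c,0x1b,0x0e] = d4 60 fb e5 5a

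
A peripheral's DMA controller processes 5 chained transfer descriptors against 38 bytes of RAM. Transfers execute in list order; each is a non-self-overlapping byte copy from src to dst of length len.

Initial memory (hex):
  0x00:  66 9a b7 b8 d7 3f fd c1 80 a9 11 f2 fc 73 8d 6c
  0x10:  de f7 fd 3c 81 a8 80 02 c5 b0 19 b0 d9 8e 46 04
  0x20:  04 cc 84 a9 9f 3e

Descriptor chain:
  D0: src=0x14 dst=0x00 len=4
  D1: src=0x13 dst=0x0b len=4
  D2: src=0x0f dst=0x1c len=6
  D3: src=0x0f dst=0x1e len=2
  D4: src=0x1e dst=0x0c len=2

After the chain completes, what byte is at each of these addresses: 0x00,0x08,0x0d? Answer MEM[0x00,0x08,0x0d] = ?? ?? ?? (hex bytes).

MEM[0x00,0x08,0x0d] = 81 80 de

D0: mem[0x00..0x03] <- [81 a8 80 02]
D1: mem[0x0b..0x0e] <- [3c 81 a8 80]
D2: mem[0x1c..0x21] <- [6c de f7 fd 3c 81]
D3: mem[0x1e..0x1f] <- [6c de]
D4: mem[0x0c..0x0d] <- [6c de]
query mem[0x00]=0x81, mem[0x08]=0x80, mem[0x0d]=0xde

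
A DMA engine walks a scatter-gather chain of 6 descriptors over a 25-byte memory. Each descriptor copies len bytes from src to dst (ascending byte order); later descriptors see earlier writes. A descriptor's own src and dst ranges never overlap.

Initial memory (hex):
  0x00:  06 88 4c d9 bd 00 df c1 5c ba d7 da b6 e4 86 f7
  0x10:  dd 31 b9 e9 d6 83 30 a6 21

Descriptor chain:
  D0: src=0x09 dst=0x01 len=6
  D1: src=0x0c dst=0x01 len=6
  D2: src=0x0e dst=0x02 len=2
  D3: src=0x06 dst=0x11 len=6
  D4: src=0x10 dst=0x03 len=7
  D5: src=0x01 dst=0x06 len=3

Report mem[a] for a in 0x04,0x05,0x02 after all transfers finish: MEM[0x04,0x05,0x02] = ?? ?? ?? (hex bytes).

#0 dst[0x01+6] := {0xba,0xd7,0xda,0xb6,0xe4,0x86}
#1 dst[0x01+6] := {0xb6,0xe4,0x86,0xf7,0xdd,0x31}
#2 dst[0x02+2] := {0x86,0xf7}
#3 dst[0x11+6] := {0x31,0xc1,0x5c,0xba,0xd7,0xda}
#4 dst[0x03+7] := {0xdd,0x31,0xc1,0x5c,0xba,0xd7,0xda}
#5 dst[0x06+3] := {0xb6,0x86,0xdd}
query mem[0x04]=0x31, mem[0x05]=0xc1, mem[0x02]=0x86

MEM[0x04,0x05,0x02] = 31 c1 86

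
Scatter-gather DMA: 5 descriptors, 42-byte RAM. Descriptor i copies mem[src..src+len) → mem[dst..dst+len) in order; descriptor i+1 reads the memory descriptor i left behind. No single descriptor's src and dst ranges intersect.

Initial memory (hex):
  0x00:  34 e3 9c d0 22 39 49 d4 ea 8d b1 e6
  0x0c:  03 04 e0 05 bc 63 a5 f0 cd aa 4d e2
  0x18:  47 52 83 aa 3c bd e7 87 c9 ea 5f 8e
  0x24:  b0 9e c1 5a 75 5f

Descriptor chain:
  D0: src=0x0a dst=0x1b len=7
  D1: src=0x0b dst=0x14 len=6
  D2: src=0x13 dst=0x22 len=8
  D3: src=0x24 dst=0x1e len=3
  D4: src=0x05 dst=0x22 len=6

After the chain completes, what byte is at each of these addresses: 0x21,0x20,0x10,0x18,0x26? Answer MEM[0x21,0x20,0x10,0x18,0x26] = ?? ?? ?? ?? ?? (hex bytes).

MEM[0x21,0x20,0x10,0x18,0x26] = bc e0 bc 05 8d

  after D0: wrote 7B at 0x1b = b1e60304e005bc
  after D1: wrote 6B at 0x14 = e60304e005bc
  after D2: wrote 8B at 0x22 = f0e60304e005bc83
  after D3: wrote 3B at 0x1e = 0304e0
  after D4: wrote 6B at 0x22 = 3949d4ea8db1
query mem[0x21]=0xbc, mem[0x20]=0xe0, mem[0x10]=0xbc, mem[0x18]=0x05, mem[0x26]=0x8d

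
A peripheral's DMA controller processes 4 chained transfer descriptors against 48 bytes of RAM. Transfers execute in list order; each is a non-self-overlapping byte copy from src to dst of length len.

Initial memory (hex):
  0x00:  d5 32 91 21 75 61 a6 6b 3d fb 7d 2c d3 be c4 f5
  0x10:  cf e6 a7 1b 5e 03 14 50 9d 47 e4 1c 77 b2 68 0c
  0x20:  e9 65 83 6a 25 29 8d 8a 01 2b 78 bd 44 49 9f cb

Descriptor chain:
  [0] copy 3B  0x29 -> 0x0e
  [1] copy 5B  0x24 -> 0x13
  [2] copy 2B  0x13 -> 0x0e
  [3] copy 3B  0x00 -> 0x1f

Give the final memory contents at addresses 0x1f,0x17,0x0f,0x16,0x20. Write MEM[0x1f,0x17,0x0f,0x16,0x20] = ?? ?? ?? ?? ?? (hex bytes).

MEM[0x1f,0x17,0x0f,0x16,0x20] = d5 01 29 8a 32

  after D0: wrote 3B at 0x0e = 2b78bd
  after D1: wrote 5B at 0x13 = 25298d8a01
  after D2: wrote 2B at 0x0e = 2529
  after D3: wrote 3B at 0x1f = d53291
query mem[0x1f]=0xd5, mem[0x17]=0x01, mem[0x0f]=0x29, mem[0x16]=0x8a, mem[0x20]=0x32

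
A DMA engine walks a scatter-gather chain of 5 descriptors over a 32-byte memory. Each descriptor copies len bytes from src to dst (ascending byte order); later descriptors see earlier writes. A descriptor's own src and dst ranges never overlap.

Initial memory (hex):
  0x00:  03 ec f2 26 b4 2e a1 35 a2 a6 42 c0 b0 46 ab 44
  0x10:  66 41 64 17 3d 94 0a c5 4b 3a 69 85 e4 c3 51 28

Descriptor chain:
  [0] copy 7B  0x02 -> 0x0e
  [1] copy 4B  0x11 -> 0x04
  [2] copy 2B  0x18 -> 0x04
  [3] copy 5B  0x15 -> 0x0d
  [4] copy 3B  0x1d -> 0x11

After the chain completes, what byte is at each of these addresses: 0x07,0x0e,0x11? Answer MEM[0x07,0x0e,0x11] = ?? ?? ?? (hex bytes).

MEM[0x07,0x0e,0x11] = a2 0a c3

  after D0: wrote 7B at 0x0e = f226b42ea135a2
  after D1: wrote 4B at 0x04 = 2ea135a2
  after D2: wrote 2B at 0x04 = 4b3a
  after D3: wrote 5B at 0x0d = 940ac54b3a
  after D4: wrote 3B at 0x11 = c35128
query mem[0x07]=0xa2, mem[0x0e]=0x0a, mem[0x11]=0xc3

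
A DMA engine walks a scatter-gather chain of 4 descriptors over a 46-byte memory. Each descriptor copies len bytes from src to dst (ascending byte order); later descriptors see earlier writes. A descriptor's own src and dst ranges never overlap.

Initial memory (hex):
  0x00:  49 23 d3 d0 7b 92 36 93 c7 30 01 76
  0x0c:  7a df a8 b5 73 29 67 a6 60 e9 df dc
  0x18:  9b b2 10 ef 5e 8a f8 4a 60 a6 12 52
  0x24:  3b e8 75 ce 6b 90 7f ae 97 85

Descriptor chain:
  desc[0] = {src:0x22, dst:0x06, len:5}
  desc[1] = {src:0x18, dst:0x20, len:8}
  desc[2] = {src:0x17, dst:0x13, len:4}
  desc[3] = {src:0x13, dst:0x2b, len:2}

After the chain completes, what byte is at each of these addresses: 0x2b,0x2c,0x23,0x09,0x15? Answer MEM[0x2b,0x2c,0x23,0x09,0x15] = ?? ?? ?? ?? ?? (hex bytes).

  after D0: wrote 5B at 0x06 = 12523be875
  after D1: wrote 8B at 0x20 = 9bb210ef5e8af84a
  after D2: wrote 4B at 0x13 = dc9bb210
  after D3: wrote 2B at 0x2b = dc9b
query mem[0x2b]=0xdc, mem[0x2c]=0x9b, mem[0x23]=0xef, mem[0x09]=0xe8, mem[0x15]=0xb2

MEM[0x2b,0x2c,0x23,0x09,0x15] = dc 9b ef e8 b2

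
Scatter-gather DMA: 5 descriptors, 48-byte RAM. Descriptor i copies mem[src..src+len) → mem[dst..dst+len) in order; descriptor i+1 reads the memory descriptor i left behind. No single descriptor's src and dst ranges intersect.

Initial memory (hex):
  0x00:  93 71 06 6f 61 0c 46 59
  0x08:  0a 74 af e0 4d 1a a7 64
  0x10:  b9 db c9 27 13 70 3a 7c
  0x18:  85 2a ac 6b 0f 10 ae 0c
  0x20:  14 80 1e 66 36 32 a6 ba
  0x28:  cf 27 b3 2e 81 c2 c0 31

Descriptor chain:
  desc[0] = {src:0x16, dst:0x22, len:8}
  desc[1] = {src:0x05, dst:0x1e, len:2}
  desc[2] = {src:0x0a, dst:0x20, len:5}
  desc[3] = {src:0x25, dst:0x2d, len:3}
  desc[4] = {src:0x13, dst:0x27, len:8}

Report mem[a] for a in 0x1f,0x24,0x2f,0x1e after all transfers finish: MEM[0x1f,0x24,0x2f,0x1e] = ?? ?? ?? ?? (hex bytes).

MEM[0x1f,0x24,0x2f,0x1e] = 46 a7 6b 0c

  after D0: wrote 8B at 0x22 = 3a7c852aac6b0f10
  after D1: wrote 2B at 0x1e = 0c46
  after D2: wrote 5B at 0x20 = afe04d1aa7
  after D3: wrote 3B at 0x2d = 2aac6b
  after D4: wrote 8B at 0x27 = 2713703a7c852aac
query mem[0x1f]=0x46, mem[0x24]=0xa7, mem[0x2f]=0x6b, mem[0x1e]=0x0c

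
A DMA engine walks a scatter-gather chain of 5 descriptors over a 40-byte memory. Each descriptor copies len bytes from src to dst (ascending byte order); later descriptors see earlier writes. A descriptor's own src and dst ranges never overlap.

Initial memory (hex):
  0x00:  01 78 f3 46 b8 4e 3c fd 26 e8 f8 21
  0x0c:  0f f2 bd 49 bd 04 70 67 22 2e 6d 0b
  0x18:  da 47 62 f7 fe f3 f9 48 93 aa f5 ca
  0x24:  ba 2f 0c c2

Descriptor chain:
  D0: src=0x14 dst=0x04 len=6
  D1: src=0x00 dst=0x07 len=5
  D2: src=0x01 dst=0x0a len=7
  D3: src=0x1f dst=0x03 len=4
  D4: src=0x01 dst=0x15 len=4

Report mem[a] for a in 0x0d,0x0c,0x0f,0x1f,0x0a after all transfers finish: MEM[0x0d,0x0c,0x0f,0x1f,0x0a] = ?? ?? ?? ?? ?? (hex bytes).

MEM[0x0d,0x0c,0x0f,0x1f,0x0a] = 22 46 6d 48 78

D0: mem[0x04..0x09] <- [22 2e 6d 0b da 47]
D1: mem[0x07..0x0b] <- [01 78 f3 46 22]
D2: mem[0x0a..0x10] <- [78 f3 46 22 2e 6d 01]
D3: mem[0x03..0x06] <- [48 93 aa f5]
D4: mem[0x15..0x18] <- [78 f3 48 93]
query mem[0x0d]=0x22, mem[0x0c]=0x46, mem[0x0f]=0x6d, mem[0x1f]=0x48, mem[0x0a]=0x78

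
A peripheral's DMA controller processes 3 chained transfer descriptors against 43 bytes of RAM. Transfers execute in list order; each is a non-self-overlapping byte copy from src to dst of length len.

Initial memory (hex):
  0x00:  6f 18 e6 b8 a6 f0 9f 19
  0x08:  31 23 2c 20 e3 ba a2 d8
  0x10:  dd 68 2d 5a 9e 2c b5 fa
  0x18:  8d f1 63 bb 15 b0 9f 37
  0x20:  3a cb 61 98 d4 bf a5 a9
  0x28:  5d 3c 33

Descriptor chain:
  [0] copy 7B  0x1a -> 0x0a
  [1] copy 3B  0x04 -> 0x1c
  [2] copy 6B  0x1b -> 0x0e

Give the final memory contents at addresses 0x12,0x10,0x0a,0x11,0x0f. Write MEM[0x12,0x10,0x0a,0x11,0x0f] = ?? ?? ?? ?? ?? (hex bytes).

MEM[0x12,0x10,0x0a,0x11,0x0f] = 37 f0 63 9f a6

  after D0: wrote 7B at 0x0a = 63bb15b09f373a
  after D1: wrote 3B at 0x1c = a6f09f
  after D2: wrote 6B at 0x0e = bba6f09f373a
query mem[0x12]=0x37, mem[0x10]=0xf0, mem[0x0a]=0x63, mem[0x11]=0x9f, mem[0x0f]=0xa6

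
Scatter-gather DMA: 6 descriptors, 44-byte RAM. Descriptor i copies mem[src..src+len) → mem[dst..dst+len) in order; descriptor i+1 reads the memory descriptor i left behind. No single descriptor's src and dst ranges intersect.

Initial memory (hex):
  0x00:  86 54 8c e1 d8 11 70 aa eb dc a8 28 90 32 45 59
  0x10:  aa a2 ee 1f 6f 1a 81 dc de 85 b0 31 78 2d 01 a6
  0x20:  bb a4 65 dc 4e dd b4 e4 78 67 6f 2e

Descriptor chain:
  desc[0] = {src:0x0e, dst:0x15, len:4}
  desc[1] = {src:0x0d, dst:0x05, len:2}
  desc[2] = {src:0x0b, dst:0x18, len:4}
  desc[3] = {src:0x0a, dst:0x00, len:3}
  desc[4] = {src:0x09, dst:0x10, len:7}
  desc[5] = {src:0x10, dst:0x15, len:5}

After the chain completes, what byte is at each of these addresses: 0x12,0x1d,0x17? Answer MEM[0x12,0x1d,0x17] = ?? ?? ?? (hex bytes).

[0] 0x0e->0x15 len=4 : 45 59 aa a2
[1] 0x0d->0x05 len=2 : 32 45
[2] 0x0b->0x18 len=4 : 28 90 32 45
[3] 0x0a->0x00 len=3 : a8 28 90
[4] 0x09->0x10 len=7 : dc a8 28 90 32 45 59
[5] 0x10->0x15 len=5 : dc a8 28 90 32
query mem[0x12]=0x28, mem[0x1d]=0x2d, mem[0x17]=0x28

MEM[0x12,0x1d,0x17] = 28 2d 28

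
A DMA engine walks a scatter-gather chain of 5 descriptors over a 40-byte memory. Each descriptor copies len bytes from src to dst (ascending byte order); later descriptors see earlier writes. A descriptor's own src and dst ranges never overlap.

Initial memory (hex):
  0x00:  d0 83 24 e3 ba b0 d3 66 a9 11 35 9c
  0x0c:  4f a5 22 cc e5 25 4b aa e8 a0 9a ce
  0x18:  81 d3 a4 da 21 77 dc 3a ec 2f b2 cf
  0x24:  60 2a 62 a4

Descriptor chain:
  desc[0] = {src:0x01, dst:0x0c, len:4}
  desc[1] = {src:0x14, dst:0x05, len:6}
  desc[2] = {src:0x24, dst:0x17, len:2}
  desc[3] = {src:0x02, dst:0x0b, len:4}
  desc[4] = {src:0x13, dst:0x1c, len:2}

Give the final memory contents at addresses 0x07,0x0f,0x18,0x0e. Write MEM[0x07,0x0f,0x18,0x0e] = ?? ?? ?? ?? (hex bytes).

  after D0: wrote 4B at 0x0c = 8324e3ba
  after D1: wrote 6B at 0x05 = e8a09ace81d3
  after D2: wrote 2B at 0x17 = 602a
  after D3: wrote 4B at 0x0b = 24e3bae8
  after D4: wrote 2B at 0x1c = aae8
query mem[0x07]=0x9a, mem[0x0f]=0xba, mem[0x18]=0x2a, mem[0x0e]=0xe8

MEM[0x07,0x0f,0x18,0x0e] = 9a ba 2a e8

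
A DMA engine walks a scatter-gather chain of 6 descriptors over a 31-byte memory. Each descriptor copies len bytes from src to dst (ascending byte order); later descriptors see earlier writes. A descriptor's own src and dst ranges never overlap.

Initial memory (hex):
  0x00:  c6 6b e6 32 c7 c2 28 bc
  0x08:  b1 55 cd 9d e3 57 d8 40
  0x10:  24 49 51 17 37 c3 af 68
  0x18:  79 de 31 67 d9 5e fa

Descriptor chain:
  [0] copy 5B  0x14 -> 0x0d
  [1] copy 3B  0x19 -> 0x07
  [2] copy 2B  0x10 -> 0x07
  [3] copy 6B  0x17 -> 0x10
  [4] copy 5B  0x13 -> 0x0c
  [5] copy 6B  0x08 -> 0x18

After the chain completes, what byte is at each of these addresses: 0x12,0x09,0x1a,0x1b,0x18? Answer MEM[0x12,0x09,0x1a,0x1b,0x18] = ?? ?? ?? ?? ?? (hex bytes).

#0 dst[0x0d+5] := {0x37,0xc3,0xaf,0x68,0x79}
#1 dst[0x07+3] := {0xde,0x31,0x67}
#2 dst[0x07+2] := {0x68,0x79}
#3 dst[0x10+6] := {0x68,0x79,0xde,0x31,0x67,0xd9}
#4 dst[0x0c+5] := {0x31,0x67,0xd9,0xaf,0x68}
#5 dst[0x18+6] := {0x79,0x67,0xcd,0x9d,0x31,0x67}
query mem[0x12]=0xde, mem[0x09]=0x67, mem[0x1a]=0xcd, mem[0x1b]=0x9d, mem[0x18]=0x79

MEM[0x12,0x09,0x1a,0x1b,0x18] = de 67 cd 9d 79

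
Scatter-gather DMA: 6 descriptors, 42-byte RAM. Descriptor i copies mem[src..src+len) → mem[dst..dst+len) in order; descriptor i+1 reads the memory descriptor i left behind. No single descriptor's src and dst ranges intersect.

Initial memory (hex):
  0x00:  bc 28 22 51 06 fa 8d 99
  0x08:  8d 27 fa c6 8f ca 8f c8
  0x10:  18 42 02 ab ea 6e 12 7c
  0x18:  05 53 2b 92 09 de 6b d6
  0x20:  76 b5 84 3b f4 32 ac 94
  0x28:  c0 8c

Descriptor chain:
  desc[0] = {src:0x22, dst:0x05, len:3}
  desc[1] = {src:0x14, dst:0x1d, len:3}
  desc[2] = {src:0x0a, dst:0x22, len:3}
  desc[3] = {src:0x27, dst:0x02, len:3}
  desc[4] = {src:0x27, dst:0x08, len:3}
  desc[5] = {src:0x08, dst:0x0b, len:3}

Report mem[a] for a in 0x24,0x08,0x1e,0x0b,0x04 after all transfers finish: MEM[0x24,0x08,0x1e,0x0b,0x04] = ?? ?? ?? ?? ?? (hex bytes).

MEM[0x24,0x08,0x1e,0x0b,0x04] = 8f 94 6e 94 8c

D0: mem[0x05..0x07] <- [84 3b f4]
D1: mem[0x1d..0x1f] <- [ea 6e 12]
D2: mem[0x22..0x24] <- [fa c6 8f]
D3: mem[0x02..0x04] <- [94 c0 8c]
D4: mem[0x08..0x0a] <- [94 c0 8c]
D5: mem[0x0b..0x0d] <- [94 c0 8c]
query mem[0x24]=0x8f, mem[0x08]=0x94, mem[0x1e]=0x6e, mem[0x0b]=0x94, mem[0x04]=0x8c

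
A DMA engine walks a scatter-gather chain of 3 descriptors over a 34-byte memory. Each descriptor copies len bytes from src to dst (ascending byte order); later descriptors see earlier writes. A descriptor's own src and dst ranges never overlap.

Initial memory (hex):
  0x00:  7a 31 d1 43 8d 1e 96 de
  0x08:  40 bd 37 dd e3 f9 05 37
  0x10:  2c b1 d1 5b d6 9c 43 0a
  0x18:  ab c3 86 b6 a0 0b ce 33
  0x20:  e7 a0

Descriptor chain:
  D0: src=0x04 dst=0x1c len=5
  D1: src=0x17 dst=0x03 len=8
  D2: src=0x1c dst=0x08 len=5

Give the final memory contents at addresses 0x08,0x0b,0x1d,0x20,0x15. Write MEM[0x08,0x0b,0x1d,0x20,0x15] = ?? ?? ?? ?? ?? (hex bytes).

MEM[0x08,0x0b,0x1d,0x20,0x15] = 8d de 1e 40 9c

D0: mem[0x1c..0x20] <- [8d 1e 96 de 40]
D1: mem[0x03..0x0a] <- [0a ab c3 86 b6 8d 1e 96]
D2: mem[0x08..0x0c] <- [8d 1e 96 de 40]
query mem[0x08]=0x8d, mem[0x0b]=0xde, mem[0x1d]=0x1e, mem[0x20]=0x40, mem[0x15]=0x9c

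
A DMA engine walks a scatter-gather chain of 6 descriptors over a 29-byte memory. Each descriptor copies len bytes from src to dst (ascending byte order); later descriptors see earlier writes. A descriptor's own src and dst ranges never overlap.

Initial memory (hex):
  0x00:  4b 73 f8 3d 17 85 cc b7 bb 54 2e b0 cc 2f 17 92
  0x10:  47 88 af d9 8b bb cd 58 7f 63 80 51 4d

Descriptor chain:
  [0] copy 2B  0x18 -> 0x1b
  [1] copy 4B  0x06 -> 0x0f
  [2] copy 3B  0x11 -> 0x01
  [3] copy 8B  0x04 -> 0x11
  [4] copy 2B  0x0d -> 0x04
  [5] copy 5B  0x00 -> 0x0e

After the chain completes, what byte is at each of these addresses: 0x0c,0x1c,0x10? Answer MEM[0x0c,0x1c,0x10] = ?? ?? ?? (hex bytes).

MEM[0x0c,0x1c,0x10] = cc 63 54

  after D0: wrote 2B at 0x1b = 7f63
  after D1: wrote 4B at 0x0f = ccb7bb54
  after D2: wrote 3B at 0x01 = bb54d9
  after D3: wrote 8B at 0x11 = 1785ccb7bb542eb0
  after D4: wrote 2B at 0x04 = 2f17
  after D5: wrote 5B at 0x0e = 4bbb54d92f
query mem[0x0c]=0xcc, mem[0x1c]=0x63, mem[0x10]=0x54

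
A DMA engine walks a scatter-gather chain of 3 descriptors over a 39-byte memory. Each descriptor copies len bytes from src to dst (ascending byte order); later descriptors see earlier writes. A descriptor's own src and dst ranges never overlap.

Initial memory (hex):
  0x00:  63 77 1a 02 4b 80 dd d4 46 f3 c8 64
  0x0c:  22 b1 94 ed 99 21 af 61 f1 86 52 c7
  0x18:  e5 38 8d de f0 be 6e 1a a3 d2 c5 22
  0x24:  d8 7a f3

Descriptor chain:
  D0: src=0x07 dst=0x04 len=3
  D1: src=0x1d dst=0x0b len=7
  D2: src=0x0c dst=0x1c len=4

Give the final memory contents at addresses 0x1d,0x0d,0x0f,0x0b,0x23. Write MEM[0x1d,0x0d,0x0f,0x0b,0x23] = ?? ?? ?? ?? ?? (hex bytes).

[0] 0x07->0x04 len=3 : d4 46 f3
[1] 0x1d->0x0b len=7 : be 6e 1a a3 d2 c5 22
[2] 0x0c->0x1c len=4 : 6e 1a a3 d2
query mem[0x1d]=0x1a, mem[0x0d]=0x1a, mem[0x0f]=0xd2, mem[0x0b]=0xbe, mem[0x23]=0x22

MEM[0x1d,0x0d,0x0f,0x0b,0x23] = 1a 1a d2 be 22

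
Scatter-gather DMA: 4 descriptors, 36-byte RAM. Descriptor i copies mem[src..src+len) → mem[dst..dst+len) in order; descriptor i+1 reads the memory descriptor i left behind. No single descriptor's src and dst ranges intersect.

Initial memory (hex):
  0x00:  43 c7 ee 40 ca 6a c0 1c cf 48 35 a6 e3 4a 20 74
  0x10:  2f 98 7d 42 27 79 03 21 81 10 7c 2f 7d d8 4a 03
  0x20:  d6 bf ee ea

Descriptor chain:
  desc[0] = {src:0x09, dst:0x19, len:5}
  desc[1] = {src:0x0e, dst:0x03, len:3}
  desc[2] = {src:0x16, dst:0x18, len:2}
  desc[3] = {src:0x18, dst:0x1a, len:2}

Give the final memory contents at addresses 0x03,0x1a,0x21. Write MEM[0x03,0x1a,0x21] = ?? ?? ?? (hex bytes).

  after D0: wrote 5B at 0x19 = 4835a6e34a
  after D1: wrote 3B at 0x03 = 20742f
  after D2: wrote 2B at 0x18 = 0321
  after D3: wrote 2B at 0x1a = 0321
query mem[0x03]=0x20, mem[0x1a]=0x03, mem[0x21]=0xbf

MEM[0x03,0x1a,0x21] = 20 03 bf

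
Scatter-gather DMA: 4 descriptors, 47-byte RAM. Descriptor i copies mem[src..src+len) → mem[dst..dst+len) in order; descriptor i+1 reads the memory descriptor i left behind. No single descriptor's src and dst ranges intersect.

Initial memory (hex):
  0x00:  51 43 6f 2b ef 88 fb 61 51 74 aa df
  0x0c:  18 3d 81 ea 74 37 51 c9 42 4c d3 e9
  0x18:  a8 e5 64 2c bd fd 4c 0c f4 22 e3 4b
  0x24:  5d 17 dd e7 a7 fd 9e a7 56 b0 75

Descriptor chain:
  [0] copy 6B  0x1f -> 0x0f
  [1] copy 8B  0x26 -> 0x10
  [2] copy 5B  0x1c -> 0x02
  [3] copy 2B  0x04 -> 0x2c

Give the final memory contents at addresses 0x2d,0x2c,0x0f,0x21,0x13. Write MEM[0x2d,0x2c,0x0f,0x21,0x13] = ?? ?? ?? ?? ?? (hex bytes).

  after D0: wrote 6B at 0x0f = 0cf422e34b5d
  after D1: wrote 8B at 0x10 = dde7a7fd9ea756b0
  after D2: wrote 5B at 0x02 = bdfd4c0cf4
  after D3: wrote 2B at 0x2c = 4c0c
query mem[0x2d]=0x0c, mem[0x2c]=0x4c, mem[0x0f]=0x0c, mem[0x21]=0x22, mem[0x13]=0xfd

MEM[0x2d,0x2c,0x0f,0x21,0x13] = 0c 4c 0c 22 fd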